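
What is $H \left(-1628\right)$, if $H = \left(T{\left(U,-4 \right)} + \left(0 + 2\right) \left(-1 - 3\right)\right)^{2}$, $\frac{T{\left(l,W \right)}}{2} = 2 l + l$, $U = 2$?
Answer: $-26048$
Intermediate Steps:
$T{\left(l,W \right)} = 6 l$ ($T{\left(l,W \right)} = 2 \left(2 l + l\right) = 2 \cdot 3 l = 6 l$)
$H = 16$ ($H = \left(6 \cdot 2 + \left(0 + 2\right) \left(-1 - 3\right)\right)^{2} = \left(12 + 2 \left(-4\right)\right)^{2} = \left(12 - 8\right)^{2} = 4^{2} = 16$)
$H \left(-1628\right) = 16 \left(-1628\right) = -26048$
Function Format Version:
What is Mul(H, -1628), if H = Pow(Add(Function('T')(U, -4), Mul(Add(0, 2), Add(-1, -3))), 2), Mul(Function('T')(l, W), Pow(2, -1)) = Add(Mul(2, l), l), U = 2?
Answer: -26048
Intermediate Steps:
Function('T')(l, W) = Mul(6, l) (Function('T')(l, W) = Mul(2, Add(Mul(2, l), l)) = Mul(2, Mul(3, l)) = Mul(6, l))
H = 16 (H = Pow(Add(Mul(6, 2), Mul(Add(0, 2), Add(-1, -3))), 2) = Pow(Add(12, Mul(2, -4)), 2) = Pow(Add(12, -8), 2) = Pow(4, 2) = 16)
Mul(H, -1628) = Mul(16, -1628) = -26048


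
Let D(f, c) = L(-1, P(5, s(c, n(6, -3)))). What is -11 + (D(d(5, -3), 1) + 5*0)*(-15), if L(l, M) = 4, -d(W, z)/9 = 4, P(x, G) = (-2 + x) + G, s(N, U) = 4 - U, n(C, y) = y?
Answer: -71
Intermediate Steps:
P(x, G) = -2 + G + x
d(W, z) = -36 (d(W, z) = -9*4 = -36)
D(f, c) = 4
-11 + (D(d(5, -3), 1) + 5*0)*(-15) = -11 + (4 + 5*0)*(-15) = -11 + (4 + 0)*(-15) = -11 + 4*(-15) = -11 - 60 = -71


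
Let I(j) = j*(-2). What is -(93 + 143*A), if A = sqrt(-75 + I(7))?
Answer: -93 - 143*I*sqrt(89) ≈ -93.0 - 1349.1*I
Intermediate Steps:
I(j) = -2*j
A = I*sqrt(89) (A = sqrt(-75 - 2*7) = sqrt(-75 - 14) = sqrt(-89) = I*sqrt(89) ≈ 9.434*I)
-(93 + 143*A) = -(93 + 143*(I*sqrt(89))) = -(93 + 143*I*sqrt(89)) = -93 - 143*I*sqrt(89)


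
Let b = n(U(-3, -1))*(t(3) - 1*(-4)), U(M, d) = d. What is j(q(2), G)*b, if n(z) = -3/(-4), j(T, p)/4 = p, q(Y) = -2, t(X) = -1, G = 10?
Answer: 90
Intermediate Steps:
j(T, p) = 4*p
n(z) = ¾ (n(z) = -3*(-¼) = ¾)
b = 9/4 (b = 3*(-1 - 1*(-4))/4 = 3*(-1 + 4)/4 = (¾)*3 = 9/4 ≈ 2.2500)
j(q(2), G)*b = (4*10)*(9/4) = 40*(9/4) = 90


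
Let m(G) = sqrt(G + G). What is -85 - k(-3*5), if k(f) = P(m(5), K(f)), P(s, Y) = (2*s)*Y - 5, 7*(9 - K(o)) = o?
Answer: -80 - 156*sqrt(10)/7 ≈ -150.47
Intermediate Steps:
K(o) = 9 - o/7
m(G) = sqrt(2)*sqrt(G) (m(G) = sqrt(2*G) = sqrt(2)*sqrt(G))
P(s, Y) = -5 + 2*Y*s (P(s, Y) = 2*Y*s - 5 = -5 + 2*Y*s)
k(f) = -5 + 2*sqrt(10)*(9 - f/7) (k(f) = -5 + 2*(9 - f/7)*(sqrt(2)*sqrt(5)) = -5 + 2*(9 - f/7)*sqrt(10) = -5 + 2*sqrt(10)*(9 - f/7))
-85 - k(-3*5) = -85 - (-5 + 2*sqrt(10)*(63 - (-3)*5)/7) = -85 - (-5 + 2*sqrt(10)*(63 - 1*(-15))/7) = -85 - (-5 + 2*sqrt(10)*(63 + 15)/7) = -85 - (-5 + (2/7)*sqrt(10)*78) = -85 - (-5 + 156*sqrt(10)/7) = -85 + (5 - 156*sqrt(10)/7) = -80 - 156*sqrt(10)/7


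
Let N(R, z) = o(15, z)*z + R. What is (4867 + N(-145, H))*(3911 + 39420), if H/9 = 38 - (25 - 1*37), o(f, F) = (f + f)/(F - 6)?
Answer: 7619279709/37 ≈ 2.0593e+8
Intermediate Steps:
o(f, F) = 2*f/(-6 + F) (o(f, F) = (2*f)/(-6 + F) = 2*f/(-6 + F))
H = 450 (H = 9*(38 - (25 - 1*37)) = 9*(38 - (25 - 37)) = 9*(38 - 1*(-12)) = 9*(38 + 12) = 9*50 = 450)
N(R, z) = R + 30*z/(-6 + z) (N(R, z) = (2*15/(-6 + z))*z + R = (30/(-6 + z))*z + R = 30*z/(-6 + z) + R = R + 30*z/(-6 + z))
(4867 + N(-145, H))*(3911 + 39420) = (4867 + (30*450 - 145*(-6 + 450))/(-6 + 450))*(3911 + 39420) = (4867 + (13500 - 145*444)/444)*43331 = (4867 + (13500 - 64380)/444)*43331 = (4867 + (1/444)*(-50880))*43331 = (4867 - 4240/37)*43331 = (175839/37)*43331 = 7619279709/37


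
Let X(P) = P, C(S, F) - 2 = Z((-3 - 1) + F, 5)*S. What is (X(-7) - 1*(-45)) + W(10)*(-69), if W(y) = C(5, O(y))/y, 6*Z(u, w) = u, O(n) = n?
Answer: -103/10 ≈ -10.300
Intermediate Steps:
Z(u, w) = u/6
C(S, F) = 2 + S*(-⅔ + F/6) (C(S, F) = 2 + (((-3 - 1) + F)/6)*S = 2 + ((-4 + F)/6)*S = 2 + (-⅔ + F/6)*S = 2 + S*(-⅔ + F/6))
W(y) = (-4/3 + 5*y/6)/y (W(y) = (2 + (⅙)*5*(-4 + y))/y = (2 + (-10/3 + 5*y/6))/y = (-4/3 + 5*y/6)/y)
(X(-7) - 1*(-45)) + W(10)*(-69) = (-7 - 1*(-45)) + ((⅙)*(-8 + 5*10)/10)*(-69) = (-7 + 45) + ((⅙)*(⅒)*(-8 + 50))*(-69) = 38 + ((⅙)*(⅒)*42)*(-69) = 38 + (7/10)*(-69) = 38 - 483/10 = -103/10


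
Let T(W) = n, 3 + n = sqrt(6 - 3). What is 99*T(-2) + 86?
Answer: -211 + 99*sqrt(3) ≈ -39.527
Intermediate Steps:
n = -3 + sqrt(3) (n = -3 + sqrt(6 - 3) = -3 + sqrt(3) ≈ -1.2680)
T(W) = -3 + sqrt(3)
99*T(-2) + 86 = 99*(-3 + sqrt(3)) + 86 = (-297 + 99*sqrt(3)) + 86 = -211 + 99*sqrt(3)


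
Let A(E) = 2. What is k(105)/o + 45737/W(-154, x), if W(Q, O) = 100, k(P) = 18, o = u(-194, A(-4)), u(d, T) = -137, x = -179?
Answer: 6264169/13700 ≈ 457.24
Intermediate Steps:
o = -137
k(105)/o + 45737/W(-154, x) = 18/(-137) + 45737/100 = 18*(-1/137) + 45737*(1/100) = -18/137 + 45737/100 = 6264169/13700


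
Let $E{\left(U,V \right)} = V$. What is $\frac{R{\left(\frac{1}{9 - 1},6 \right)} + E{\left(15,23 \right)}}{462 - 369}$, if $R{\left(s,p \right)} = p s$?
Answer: $\frac{95}{372} \approx 0.25538$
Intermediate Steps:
$\frac{R{\left(\frac{1}{9 - 1},6 \right)} + E{\left(15,23 \right)}}{462 - 369} = \frac{\frac{6}{9 - 1} + 23}{462 - 369} = \frac{\frac{6}{8} + 23}{93} = \left(6 \cdot \frac{1}{8} + 23\right) \frac{1}{93} = \left(\frac{3}{4} + 23\right) \frac{1}{93} = \frac{95}{4} \cdot \frac{1}{93} = \frac{95}{372}$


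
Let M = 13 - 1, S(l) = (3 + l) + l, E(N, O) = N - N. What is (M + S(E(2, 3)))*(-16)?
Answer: -240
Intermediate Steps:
E(N, O) = 0
S(l) = 3 + 2*l
M = 12
(M + S(E(2, 3)))*(-16) = (12 + (3 + 2*0))*(-16) = (12 + (3 + 0))*(-16) = (12 + 3)*(-16) = 15*(-16) = -240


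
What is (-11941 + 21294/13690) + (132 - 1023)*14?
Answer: -167110028/6845 ≈ -24413.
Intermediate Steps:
(-11941 + 21294/13690) + (132 - 1023)*14 = (-11941 + 21294*(1/13690)) - 891*14 = (-11941 + 10647/6845) - 12474 = -81725498/6845 - 12474 = -167110028/6845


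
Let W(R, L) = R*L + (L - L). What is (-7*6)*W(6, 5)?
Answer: -1260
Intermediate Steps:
W(R, L) = L*R (W(R, L) = L*R + 0 = L*R)
(-7*6)*W(6, 5) = (-7*6)*(5*6) = -42*30 = -1260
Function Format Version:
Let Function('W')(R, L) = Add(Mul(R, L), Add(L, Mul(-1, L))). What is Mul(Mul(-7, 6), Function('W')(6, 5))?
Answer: -1260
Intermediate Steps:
Function('W')(R, L) = Mul(L, R) (Function('W')(R, L) = Add(Mul(L, R), 0) = Mul(L, R))
Mul(Mul(-7, 6), Function('W')(6, 5)) = Mul(Mul(-7, 6), Mul(5, 6)) = Mul(-42, 30) = -1260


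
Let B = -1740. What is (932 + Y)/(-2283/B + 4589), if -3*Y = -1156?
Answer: 2292160/7987143 ≈ 0.28698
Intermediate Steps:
Y = 1156/3 (Y = -1/3*(-1156) = 1156/3 ≈ 385.33)
(932 + Y)/(-2283/B + 4589) = (932 + 1156/3)/(-2283/(-1740) + 4589) = 3952/(3*(-2283*(-1/1740) + 4589)) = 3952/(3*(761/580 + 4589)) = 3952/(3*(2662381/580)) = (3952/3)*(580/2662381) = 2292160/7987143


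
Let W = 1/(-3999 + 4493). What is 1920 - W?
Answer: 948479/494 ≈ 1920.0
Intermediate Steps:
W = 1/494 ≈ 0.0020243
1920 - W = 1920 - 1*1/494 = 1920 - 1/494 = 948479/494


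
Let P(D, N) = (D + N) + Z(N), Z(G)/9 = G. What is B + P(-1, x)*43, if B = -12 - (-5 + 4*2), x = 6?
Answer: 2522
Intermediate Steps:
Z(G) = 9*G
P(D, N) = D + 10*N (P(D, N) = (D + N) + 9*N = D + 10*N)
B = -15 (B = -12 - (-5 + 8) = -12 - 1*3 = -12 - 3 = -15)
B + P(-1, x)*43 = -15 + (-1 + 10*6)*43 = -15 + (-1 + 60)*43 = -15 + 59*43 = -15 + 2537 = 2522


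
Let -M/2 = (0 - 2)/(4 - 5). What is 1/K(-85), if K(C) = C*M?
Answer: 1/340 ≈ 0.0029412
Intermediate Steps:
M = -4 (M = -2*(0 - 2)/(4 - 5) = -(-4)/(-1) = -(-4)*(-1) = -2*2 = -4)
K(C) = -4*C (K(C) = C*(-4) = -4*C)
1/K(-85) = 1/(-4*(-85)) = 1/340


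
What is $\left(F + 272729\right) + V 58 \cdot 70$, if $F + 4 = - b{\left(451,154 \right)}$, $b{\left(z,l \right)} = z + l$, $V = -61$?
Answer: $24460$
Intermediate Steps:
$b{\left(z,l \right)} = l + z$
$F = -609$ ($F = -4 - \left(154 + 451\right) = -4 - 605 = -609$)
$\left(F + 272729\right) + V 58 \cdot 70 = \left(-609 + 272729\right) + \left(-61\right) 58 \cdot 70 = 272120 - 247660 = 24460$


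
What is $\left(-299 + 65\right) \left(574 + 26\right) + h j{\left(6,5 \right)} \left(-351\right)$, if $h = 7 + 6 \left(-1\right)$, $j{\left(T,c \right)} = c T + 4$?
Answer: $-152334$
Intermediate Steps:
$j{\left(T,c \right)} = 4 + T c$ ($j{\left(T,c \right)} = T c + 4 = 4 + T c$)
$h = 1$ ($h = 7 - 6 = 1$)
$\left(-299 + 65\right) \left(574 + 26\right) + h j{\left(6,5 \right)} \left(-351\right) = \left(-299 + 65\right) \left(574 + 26\right) + 1 \left(4 + 6 \cdot 5\right) \left(-351\right) = \left(-234\right) 600 + 1 \left(4 + 30\right) \left(-351\right) = -140400 + 1 \cdot 34 \left(-351\right) = -140400 + 34 \left(-351\right) = -140400 - 11934 = -152334$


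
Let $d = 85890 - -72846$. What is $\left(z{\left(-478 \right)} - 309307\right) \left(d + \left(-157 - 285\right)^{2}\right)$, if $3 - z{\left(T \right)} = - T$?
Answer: $-109693806200$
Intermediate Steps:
$d = 158736$ ($d = 85890 + 72846 = 158736$)
$z{\left(T \right)} = 3 + T$ ($z{\left(T \right)} = 3 - - T = 3 + T$)
$\left(z{\left(-478 \right)} - 309307\right) \left(d + \left(-157 - 285\right)^{2}\right) = \left(\left(3 - 478\right) - 309307\right) \left(158736 + \left(-157 - 285\right)^{2}\right) = \left(-475 - 309307\right) \left(158736 + \left(-442\right)^{2}\right) = - 309782 \left(158736 + 195364\right) = \left(-309782\right) 354100 = -109693806200$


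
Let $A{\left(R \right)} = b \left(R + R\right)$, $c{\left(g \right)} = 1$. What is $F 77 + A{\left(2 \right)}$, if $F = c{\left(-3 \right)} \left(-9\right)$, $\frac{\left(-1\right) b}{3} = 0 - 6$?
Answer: $-621$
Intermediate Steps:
$b = 18$ ($b = - 3 \left(0 - 6\right) = \left(-3\right) \left(-6\right) = 18$)
$A{\left(R \right)} = 36 R$ ($A{\left(R \right)} = 18 \left(R + R\right) = 18 \cdot 2 R = 36 R$)
$F = -9$ ($F = 1 \left(-9\right) = -9$)
$F 77 + A{\left(2 \right)} = \left(-9\right) 77 + 36 \cdot 2 = -693 + 72 = -621$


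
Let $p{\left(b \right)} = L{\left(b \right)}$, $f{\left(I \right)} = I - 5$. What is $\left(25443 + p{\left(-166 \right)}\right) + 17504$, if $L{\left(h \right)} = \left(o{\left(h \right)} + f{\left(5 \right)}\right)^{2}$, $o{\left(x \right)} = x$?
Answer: $70503$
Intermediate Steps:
$f{\left(I \right)} = -5 + I$ ($f{\left(I \right)} = I - 5 = -5 + I$)
$L{\left(h \right)} = h^{2}$ ($L{\left(h \right)} = \left(h + \left(-5 + 5\right)\right)^{2} = \left(h + 0\right)^{2} = h^{2}$)
$p{\left(b \right)} = b^{2}$
$\left(25443 + p{\left(-166 \right)}\right) + 17504 = \left(25443 + \left(-166\right)^{2}\right) + 17504 = \left(25443 + 27556\right) + 17504 = 52999 + 17504 = 70503$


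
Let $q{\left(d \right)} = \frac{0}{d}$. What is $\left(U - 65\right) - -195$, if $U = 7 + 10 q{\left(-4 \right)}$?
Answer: $137$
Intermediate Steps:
$q{\left(d \right)} = 0$
$U = 7$ ($U = 7 + 10 \cdot 0 = 7 + 0 = 7$)
$\left(U - 65\right) - -195 = \left(7 - 65\right) - -195 = -58 + 195 = 137$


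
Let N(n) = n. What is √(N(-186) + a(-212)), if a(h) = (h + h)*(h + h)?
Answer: √179590 ≈ 423.78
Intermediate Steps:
a(h) = 4*h² (a(h) = (2*h)*(2*h) = 4*h²)
√(N(-186) + a(-212)) = √(-186 + 4*(-212)²) = √(-186 + 4*44944) = √(-186 + 179776) = √179590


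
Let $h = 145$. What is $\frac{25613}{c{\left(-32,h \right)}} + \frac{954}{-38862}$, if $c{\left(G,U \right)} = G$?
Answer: $- \frac{55300163}{69088} \approx -800.43$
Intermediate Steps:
$\frac{25613}{c{\left(-32,h \right)}} + \frac{954}{-38862} = \frac{25613}{-32} + \frac{954}{-38862} = 25613 \left(- \frac{1}{32}\right) + 954 \left(- \frac{1}{38862}\right) = - \frac{25613}{32} - \frac{53}{2159} = - \frac{55300163}{69088}$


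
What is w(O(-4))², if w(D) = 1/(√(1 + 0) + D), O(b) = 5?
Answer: 1/36 ≈ 0.027778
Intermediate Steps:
w(D) = 1/(1 + D) (w(D) = 1/(√1 + D) = 1/(1 + D))
w(O(-4))² = (1/(1 + 5))² = (1/6)² = (⅙)² = 1/36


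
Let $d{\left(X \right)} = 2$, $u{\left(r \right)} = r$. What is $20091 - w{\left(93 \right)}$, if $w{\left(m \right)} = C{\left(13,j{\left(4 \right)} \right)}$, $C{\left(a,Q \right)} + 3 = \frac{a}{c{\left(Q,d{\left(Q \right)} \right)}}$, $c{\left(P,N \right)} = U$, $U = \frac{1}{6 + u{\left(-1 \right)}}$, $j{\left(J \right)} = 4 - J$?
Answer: $20029$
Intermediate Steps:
$U = \frac{1}{5}$ ($U = \frac{1}{6 - 1} = \frac{1}{5} \approx 0.2$)
$c{\left(P,N \right)} = \frac{1}{5}$
$C{\left(a,Q \right)} = -3 + 5 a$ ($C{\left(a,Q \right)} = -3 + a \frac{1}{\frac{1}{5}} = -3 + a 5 = -3 + 5 a$)
$w{\left(m \right)} = 62$ ($w{\left(m \right)} = -3 + 5 \cdot 13 = -3 + 65 = 62$)
$20091 - w{\left(93 \right)} = 20091 - 62 = 20029$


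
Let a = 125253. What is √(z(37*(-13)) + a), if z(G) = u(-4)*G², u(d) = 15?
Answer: 2*√898917 ≈ 1896.2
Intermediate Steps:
z(G) = 15*G²
√(z(37*(-13)) + a) = √(15*(37*(-13))² + 125253) = √(15*(-481)² + 125253) = √(15*231361 + 125253) = √(3470415 + 125253) = √3595668 = 2*√898917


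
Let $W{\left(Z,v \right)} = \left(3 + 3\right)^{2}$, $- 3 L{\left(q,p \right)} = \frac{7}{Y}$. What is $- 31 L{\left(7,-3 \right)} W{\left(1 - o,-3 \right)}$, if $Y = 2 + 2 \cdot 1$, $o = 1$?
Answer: $651$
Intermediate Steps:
$Y = 4$ ($Y = 2 + 2 = 4$)
$L{\left(q,p \right)} = - \frac{7}{12}$ ($L{\left(q,p \right)} = - \frac{7 \cdot \frac{1}{4}}{3} = \left(- \frac{1}{3}\right) \frac{7}{4} = - \frac{7}{12}$)
$W{\left(Z,v \right)} = 36$ ($W{\left(Z,v \right)} = 6^{2} = 36$)
$- 31 L{\left(7,-3 \right)} W{\left(1 - o,-3 \right)} = \left(-31\right) \left(- \frac{7}{12}\right) 36 = \frac{217}{12} \cdot 36 = 651$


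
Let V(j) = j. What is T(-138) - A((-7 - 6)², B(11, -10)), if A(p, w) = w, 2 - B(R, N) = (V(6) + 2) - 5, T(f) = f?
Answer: -137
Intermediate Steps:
B(R, N) = -1 (B(R, N) = 2 - ((6 + 2) - 5) = 2 - (8 - 5) = 2 - 1*3 = 2 - 3 = -1)
T(-138) - A((-7 - 6)², B(11, -10)) = -138 - 1*(-1) = -138 + 1 = -137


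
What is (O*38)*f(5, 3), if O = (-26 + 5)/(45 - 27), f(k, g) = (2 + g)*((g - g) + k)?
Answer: -3325/3 ≈ -1108.3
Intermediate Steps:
f(k, g) = k*(2 + g) (f(k, g) = (2 + g)*(0 + k) = (2 + g)*k = k*(2 + g))
O = -7/6 (O = -21/18 = -21*1/18 = -7/6 ≈ -1.1667)
(O*38)*f(5, 3) = (-7/6*38)*(5*(2 + 3)) = -665*5/3 = -133/3*25 = -3325/3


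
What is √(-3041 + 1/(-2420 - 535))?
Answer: 2*I*√6638522745/2955 ≈ 55.145*I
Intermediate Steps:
√(-3041 + 1/(-2420 - 535)) = √(-3041 + 1/(-2955)) = √(-3041 - 1/2955) = √(-8986156/2955) = 2*I*√6638522745/2955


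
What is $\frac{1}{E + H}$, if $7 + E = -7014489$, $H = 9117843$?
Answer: $\frac{1}{2103347} \approx 4.7543 \cdot 10^{-7}$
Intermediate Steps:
$E = -7014496$ ($E = -7 - 7014489 = -7014496$)
$\frac{1}{E + H} = \frac{1}{-7014496 + 9117843} = \frac{1}{2103347}$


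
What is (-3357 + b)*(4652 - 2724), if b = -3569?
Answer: -13353328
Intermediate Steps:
(-3357 + b)*(4652 - 2724) = (-3357 - 3569)*(4652 - 2724) = -6926*1928 = -13353328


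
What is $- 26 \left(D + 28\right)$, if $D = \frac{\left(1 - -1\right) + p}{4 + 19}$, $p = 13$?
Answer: $- \frac{17134}{23} \approx -744.96$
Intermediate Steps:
$D = \frac{15}{23}$ ($D = \frac{\left(1 - -1\right) + 13}{4 + 19} = \frac{\left(1 + 1\right) + 13}{23} = \left(2 + 13\right) \frac{1}{23} = 15 \cdot \frac{1}{23} = \frac{15}{23} \approx 0.65217$)
$- 26 \left(D + 28\right) = - 26 \left(\frac{15}{23} + 28\right) = \left(-26\right) \frac{659}{23} = - \frac{17134}{23}$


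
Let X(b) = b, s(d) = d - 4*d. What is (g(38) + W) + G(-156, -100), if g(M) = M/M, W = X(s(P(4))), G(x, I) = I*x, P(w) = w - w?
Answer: 15601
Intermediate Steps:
P(w) = 0
s(d) = -3*d
W = 0 (W = -3*0 = 0)
g(M) = 1
(g(38) + W) + G(-156, -100) = (1 + 0) - 100*(-156) = 1 + 15600 = 15601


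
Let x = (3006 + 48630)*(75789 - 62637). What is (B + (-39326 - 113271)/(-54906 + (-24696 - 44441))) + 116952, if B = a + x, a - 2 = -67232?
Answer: 84245837163539/124043 ≈ 6.7917e+8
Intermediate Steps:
a = -67230 (a = 2 - 67232 = -67230)
x = 679116672 (x = 51636*13152 = 679116672)
B = 679049442 (B = -67230 + 679116672 = 679049442)
(B + (-39326 - 113271)/(-54906 + (-24696 - 44441))) + 116952 = (679049442 + (-39326 - 113271)/(-54906 + (-24696 - 44441))) + 116952 = (679049442 - 152597/(-54906 - 69137)) + 116952 = (679049442 - 152597/(-124043)) + 116952 = (679049442 - 152597*(-1/124043)) + 116952 = (679049442 + 152597/124043) + 116952 = 84231330086603/124043 + 116952 = 84245837163539/124043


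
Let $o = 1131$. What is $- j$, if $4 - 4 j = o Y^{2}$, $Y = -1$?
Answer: $\frac{1127}{4} \approx 281.75$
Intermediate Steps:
$j = - \frac{1127}{4}$ ($j = 1 - \frac{1131 \left(-1\right)^{2}}{4} = 1 - \frac{1131 \cdot 1}{4} = 1 - \frac{1131}{4} = - \frac{1127}{4} \approx -281.75$)
$- j = \left(-1\right) \left(- \frac{1127}{4}\right) = \frac{1127}{4}$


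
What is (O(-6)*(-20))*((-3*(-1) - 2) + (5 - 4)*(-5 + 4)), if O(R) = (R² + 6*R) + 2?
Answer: 0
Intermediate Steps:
O(R) = 2 + R² + 6*R
(O(-6)*(-20))*((-3*(-1) - 2) + (5 - 4)*(-5 + 4)) = ((2 + (-6)² + 6*(-6))*(-20))*((-3*(-1) - 2) + (5 - 4)*(-5 + 4)) = ((2 + 36 - 36)*(-20))*((3 - 2) + 1*(-1)) = (2*(-20))*(1 - 1) = -40*0 = 0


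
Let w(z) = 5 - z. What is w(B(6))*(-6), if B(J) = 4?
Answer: -6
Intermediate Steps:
w(B(6))*(-6) = (5 - 1*4)*(-6) = (5 - 4)*(-6) = 1*(-6) = -6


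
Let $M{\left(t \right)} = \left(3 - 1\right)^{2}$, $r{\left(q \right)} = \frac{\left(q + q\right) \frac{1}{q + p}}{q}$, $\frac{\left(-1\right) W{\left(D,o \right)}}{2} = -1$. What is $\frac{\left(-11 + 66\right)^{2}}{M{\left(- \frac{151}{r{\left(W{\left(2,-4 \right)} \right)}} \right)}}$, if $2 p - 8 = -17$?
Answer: $\frac{3025}{4} \approx 756.25$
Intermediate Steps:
$W{\left(D,o \right)} = 2$ ($W{\left(D,o \right)} = \left(-2\right) \left(-1\right) = 2$)
$p = - \frac{9}{2}$ ($p = 4 + \frac{1}{2} \left(-17\right) = 4 - \frac{17}{2} = - \frac{9}{2} \approx -4.5$)
$r{\left(q \right)} = \frac{2}{- \frac{9}{2} + q}$ ($r{\left(q \right)} = \frac{\left(q + q\right) \frac{1}{q - \frac{9}{2}}}{q} = \frac{2 q \frac{1}{- \frac{9}{2} + q}}{q} = \frac{2}{- \frac{9}{2} + q}$)
$M{\left(t \right)} = 4$ ($M{\left(t \right)} = 2^{2} = 4$)
$\frac{\left(-11 + 66\right)^{2}}{M{\left(- \frac{151}{r{\left(W{\left(2,-4 \right)} \right)}} \right)}} = \frac{\left(-11 + 66\right)^{2}}{4} = 55^{2} \cdot \frac{1}{4} = 3025 \cdot \frac{1}{4} = \frac{3025}{4}$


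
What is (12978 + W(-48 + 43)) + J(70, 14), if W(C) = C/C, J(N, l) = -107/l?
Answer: 181599/14 ≈ 12971.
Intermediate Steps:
W(C) = 1
(12978 + W(-48 + 43)) + J(70, 14) = (12978 + 1) - 107/14 = 12979 - 107*1/14 = 12979 - 107/14 = 181599/14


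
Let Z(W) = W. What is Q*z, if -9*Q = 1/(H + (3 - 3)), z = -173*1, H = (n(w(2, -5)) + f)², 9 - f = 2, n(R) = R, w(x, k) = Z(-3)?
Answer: 173/144 ≈ 1.2014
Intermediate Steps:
w(x, k) = -3
f = 7 (f = 9 - 1*2 = 9 - 2 = 7)
H = 16 (H = (-3 + 7)² = 4² = 16)
z = -173
Q = -1/144 (Q = -1/(9*(16 + (3 - 3))) = -1/(9*(16 + 0)) = -⅑/16 = -⅑*1/16 = -1/144 ≈ -0.0069444)
Q*z = -1/144*(-173) = 173/144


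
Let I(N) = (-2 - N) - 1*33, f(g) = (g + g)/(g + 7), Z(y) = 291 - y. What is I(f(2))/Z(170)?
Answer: -29/99 ≈ -0.29293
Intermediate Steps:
f(g) = 2*g/(7 + g) (f(g) = (2*g)/(7 + g) = 2*g/(7 + g))
I(N) = -35 - N (I(N) = (-2 - N) - 33 = -35 - N)
I(f(2))/Z(170) = (-35 - 2*2/(7 + 2))/(291 - 1*170) = (-35 - 2*2/9)/(291 - 170) = (-35 - 2*2/9)/121 = (-35 - 1*4/9)*(1/121) = (-35 - 4/9)*(1/121) = -319/9*1/121 = -29/99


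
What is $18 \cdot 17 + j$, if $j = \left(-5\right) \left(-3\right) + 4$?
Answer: $325$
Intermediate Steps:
$j = 19$ ($j = 15 + 4 = 19$)
$18 \cdot 17 + j = 18 \cdot 17 + 19 = 306 + 19 = 325$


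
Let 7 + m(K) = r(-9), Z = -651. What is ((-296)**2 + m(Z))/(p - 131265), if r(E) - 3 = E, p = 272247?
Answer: 29201/46994 ≈ 0.62138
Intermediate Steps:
r(E) = 3 + E
m(K) = -13 (m(K) = -7 + (3 - 9) = -7 - 6 = -13)
((-296)**2 + m(Z))/(p - 131265) = ((-296)**2 - 13)/(272247 - 131265) = (87616 - 13)/140982 = 87603*(1/140982) = 29201/46994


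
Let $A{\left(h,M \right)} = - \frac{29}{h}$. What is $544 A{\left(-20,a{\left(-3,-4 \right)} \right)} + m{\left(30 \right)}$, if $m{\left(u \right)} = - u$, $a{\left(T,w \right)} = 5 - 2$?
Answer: $\frac{3794}{5} \approx 758.8$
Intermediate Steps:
$a{\left(T,w \right)} = 3$ ($a{\left(T,w \right)} = 5 - 2 = 3$)
$544 A{\left(-20,a{\left(-3,-4 \right)} \right)} + m{\left(30 \right)} = 544 \left(- \frac{29}{-20}\right) - 30 = 544 \left(\left(-29\right) \left(- \frac{1}{20}\right)\right) - 30 = 544 \cdot \frac{29}{20} - 30 = \frac{3944}{5} - 30 = \frac{3794}{5}$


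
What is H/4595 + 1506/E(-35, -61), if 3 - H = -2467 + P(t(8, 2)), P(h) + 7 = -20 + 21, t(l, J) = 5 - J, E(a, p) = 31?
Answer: 6996826/142445 ≈ 49.120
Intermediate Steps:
P(h) = -6 (P(h) = -7 + (-20 + 21) = -7 + 1 = -6)
H = 2476 (H = 3 - (-2467 - 6) = 3 - 1*(-2473) = 3 + 2473 = 2476)
H/4595 + 1506/E(-35, -61) = 2476/4595 + 1506/31 = 6996826/142445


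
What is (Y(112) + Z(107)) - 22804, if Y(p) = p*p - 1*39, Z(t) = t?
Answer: -10192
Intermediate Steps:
Y(p) = -39 + p² (Y(p) = p² - 39 = -39 + p²)
(Y(112) + Z(107)) - 22804 = ((-39 + 112²) + 107) - 22804 = ((-39 + 12544) + 107) - 22804 = (12505 + 107) - 22804 = 12612 - 22804 = -10192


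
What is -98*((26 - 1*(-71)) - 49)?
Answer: -4704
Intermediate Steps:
-98*((26 - 1*(-71)) - 49) = -98*((26 + 71) - 49) = -98*(97 - 49) = -98*48 = -4704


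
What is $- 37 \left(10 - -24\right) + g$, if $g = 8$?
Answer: $-1250$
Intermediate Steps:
$- 37 \left(10 - -24\right) + g = - 37 \left(10 - -24\right) + 8 = - 37 \left(10 + 24\right) + 8 = \left(-37\right) 34 + 8 = -1258 + 8 = -1250$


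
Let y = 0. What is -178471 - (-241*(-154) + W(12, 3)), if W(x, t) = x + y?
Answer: -215597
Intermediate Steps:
W(x, t) = x (W(x, t) = x + 0 = x)
-178471 - (-241*(-154) + W(12, 3)) = -178471 - (-241*(-154) + 12) = -178471 - (37114 + 12) = -178471 - 1*37126 = -178471 - 37126 = -215597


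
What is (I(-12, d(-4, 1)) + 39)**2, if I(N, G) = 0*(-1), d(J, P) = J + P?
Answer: 1521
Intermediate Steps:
I(N, G) = 0
(I(-12, d(-4, 1)) + 39)**2 = (0 + 39)**2 = 39**2 = 1521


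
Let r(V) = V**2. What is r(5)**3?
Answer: 15625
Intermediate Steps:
r(5)**3 = (5**2)**3 = 25**3 = 15625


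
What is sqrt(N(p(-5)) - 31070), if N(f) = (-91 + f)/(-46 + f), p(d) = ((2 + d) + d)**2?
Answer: I*sqrt(124286)/2 ≈ 176.27*I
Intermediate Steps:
p(d) = (2 + 2*d)**2
N(f) = (-91 + f)/(-46 + f)
sqrt(N(p(-5)) - 31070) = sqrt((-91 + 4*(1 - 5)**2)/(-46 + 4*(1 - 5)**2) - 31070) = sqrt((-91 + 4*(-4)**2)/(-46 + 4*(-4)**2) - 31070) = sqrt((-91 + 4*16)/(-46 + 4*16) - 31070) = sqrt((-91 + 64)/(-46 + 64) - 31070) = sqrt(-27/18 - 31070) = sqrt((1/18)*(-27) - 31070) = sqrt(-3/2 - 31070) = sqrt(-62143/2) = I*sqrt(124286)/2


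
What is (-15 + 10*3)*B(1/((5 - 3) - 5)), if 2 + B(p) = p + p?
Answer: -40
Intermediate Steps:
B(p) = -2 + 2*p (B(p) = -2 + (p + p) = -2 + 2*p)
(-15 + 10*3)*B(1/((5 - 3) - 5)) = (-15 + 10*3)*(-2 + 2/((5 - 3) - 5)) = (-15 + 30)*(-2 + 2/(2 - 5)) = 15*(-2 + 2/(-3)) = 15*(-2 + 2*(-⅓)) = 15*(-2 - ⅔) = 15*(-8/3) = -40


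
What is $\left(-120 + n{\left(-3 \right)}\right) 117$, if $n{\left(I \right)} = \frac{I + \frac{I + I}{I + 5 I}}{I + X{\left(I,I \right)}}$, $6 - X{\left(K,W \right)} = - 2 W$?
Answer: $-13936$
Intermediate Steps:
$X{\left(K,W \right)} = 6 + 2 W$ ($X{\left(K,W \right)} = 6 - - 2 W = 6 + 2 W$)
$n{\left(I \right)} = \frac{\frac{1}{3} + I}{6 + 3 I}$ ($n{\left(I \right)} = \frac{I + \frac{I + I}{I + 5 I}}{I + \left(6 + 2 I\right)} = \frac{I + \frac{2 I}{6 I}}{6 + 3 I} = \frac{I + 2 I \frac{1}{6 I}}{6 + 3 I} = \frac{I + \frac{1}{3}}{6 + 3 I} = \frac{\frac{1}{3} + I}{6 + 3 I}$)
$\left(-120 + n{\left(-3 \right)}\right) 117 = \left(-120 + \frac{1 + 3 \left(-3\right)}{9 \left(2 - 3\right)}\right) 117 = \left(-120 + \frac{1 - 9}{9 \left(-1\right)}\right) 117 = \left(-120 + \frac{1}{9} \left(-1\right) \left(-8\right)\right) 117 = \left(-120 + \frac{8}{9}\right) 117 = \left(- \frac{1072}{9}\right) 117 = -13936$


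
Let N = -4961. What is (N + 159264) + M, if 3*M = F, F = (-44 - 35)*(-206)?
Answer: 479183/3 ≈ 1.5973e+5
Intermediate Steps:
F = 16274 (F = -79*(-206) = 16274)
M = 16274/3 (M = (⅓)*16274 = 16274/3 ≈ 5424.7)
(N + 159264) + M = (-4961 + 159264) + 16274/3 = 154303 + 16274/3 = 479183/3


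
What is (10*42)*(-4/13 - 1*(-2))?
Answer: 9240/13 ≈ 710.77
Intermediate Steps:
(10*42)*(-4/13 - 1*(-2)) = 420*(-4*1/13 + 2) = 420*(-4/13 + 2) = 420*(22/13) = 9240/13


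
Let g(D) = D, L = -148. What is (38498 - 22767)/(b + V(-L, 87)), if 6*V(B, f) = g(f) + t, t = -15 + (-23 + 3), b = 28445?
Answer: 47193/85361 ≈ 0.55286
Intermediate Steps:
t = -35 (t = -15 - 20 = -35)
V(B, f) = -35/6 + f/6 (V(B, f) = (f - 35)/6 = (-35 + f)/6 = -35/6 + f/6)
(38498 - 22767)/(b + V(-L, 87)) = (38498 - 22767)/(28445 + (-35/6 + (1/6)*87)) = 15731/(28445 + (-35/6 + 29/2)) = 15731/(28445 + 26/3) = 15731/(85361/3) = 15731*(3/85361) = 47193/85361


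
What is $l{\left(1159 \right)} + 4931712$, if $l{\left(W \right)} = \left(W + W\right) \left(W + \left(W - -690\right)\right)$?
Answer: $11904256$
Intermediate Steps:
$l{\left(W \right)} = 2 W \left(690 + 2 W\right)$ ($l{\left(W \right)} = 2 W \left(W + \left(W + 690\right)\right) = 2 W \left(W + \left(690 + W\right)\right) = 2 W \left(690 + 2 W\right)$)
$l{\left(1159 \right)} + 4931712 = 4 \cdot 1159 \left(345 + 1159\right) + 4931712 = 4 \cdot 1159 \cdot 1504 + 4931712 = 6972544 + 4931712 = 11904256$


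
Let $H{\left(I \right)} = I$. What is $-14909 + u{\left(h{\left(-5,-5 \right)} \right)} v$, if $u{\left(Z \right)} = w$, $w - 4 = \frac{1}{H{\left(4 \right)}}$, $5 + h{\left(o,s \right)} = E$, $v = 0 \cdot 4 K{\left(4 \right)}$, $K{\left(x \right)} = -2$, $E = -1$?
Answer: $-14909$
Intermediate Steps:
$v = 0$ ($v = 0 \cdot 4 \left(-2\right) = 0 \left(-2\right) = 0$)
$h{\left(o,s \right)} = -6$ ($h{\left(o,s \right)} = -5 - 1 = -6$)
$w = \frac{17}{4}$ ($w = 4 + \frac{1}{4} = \frac{17}{4} \approx 4.25$)
$u{\left(Z \right)} = \frac{17}{4}$
$-14909 + u{\left(h{\left(-5,-5 \right)} \right)} v = -14909 + \frac{17}{4} \cdot 0 = -14909 + 0 = -14909$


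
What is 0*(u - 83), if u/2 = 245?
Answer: 0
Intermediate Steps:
u = 490 (u = 2*245 = 490)
0*(u - 83) = 0*(490 - 83) = 0*407 = 0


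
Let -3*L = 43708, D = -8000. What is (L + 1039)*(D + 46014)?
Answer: -1543026274/3 ≈ -5.1434e+8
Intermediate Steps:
L = -43708/3 (L = -⅓*43708 = -43708/3 ≈ -14569.)
(L + 1039)*(D + 46014) = (-43708/3 + 1039)*(-8000 + 46014) = -40591/3*38014 = -1543026274/3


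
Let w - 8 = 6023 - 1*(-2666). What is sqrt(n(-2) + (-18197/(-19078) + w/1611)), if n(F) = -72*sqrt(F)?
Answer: sqrt(666726024199146 - 7556953619015712*I*sqrt(2))/10244886 ≈ 7.3612 - 6.9163*I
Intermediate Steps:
w = 8697 (w = 8 + (6023 - 1*(-2666)) = 8 + (6023 + 2666) = 8 + 8689 = 8697)
sqrt(n(-2) + (-18197/(-19078) + w/1611)) = sqrt(-72*I*sqrt(2) + (-18197/(-19078) + 8697/1611)) = sqrt(-72*I*sqrt(2) + (-18197*(-1/19078) + 8697*(1/1611))) = sqrt(-72*I*sqrt(2) + (18197/19078 + 2899/537)) = sqrt(-72*I*sqrt(2) + 65078911/10244886) = sqrt(65078911/10244886 - 72*I*sqrt(2))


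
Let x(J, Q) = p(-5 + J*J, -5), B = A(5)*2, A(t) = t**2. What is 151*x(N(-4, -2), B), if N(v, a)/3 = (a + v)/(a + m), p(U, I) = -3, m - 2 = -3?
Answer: -453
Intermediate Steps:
m = -1 (m = 2 - 3 = -1)
N(v, a) = 3*(a + v)/(-1 + a) (N(v, a) = 3*((a + v)/(a - 1)) = 3*((a + v)/(-1 + a)) = 3*(a + v)/(-1 + a))
B = 50 (B = 5**2*2 = 25*2 = 50)
x(J, Q) = -3
151*x(N(-4, -2), B) = 151*(-3) = -453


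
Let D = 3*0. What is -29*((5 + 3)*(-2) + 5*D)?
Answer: 464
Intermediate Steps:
D = 0
-29*((5 + 3)*(-2) + 5*D) = -29*((5 + 3)*(-2) + 5*0) = -29*(8*(-2) + 0) = -29*(-16 + 0) = -29*(-16) = 464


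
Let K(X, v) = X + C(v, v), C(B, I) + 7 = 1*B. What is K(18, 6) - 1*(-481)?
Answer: 498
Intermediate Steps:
C(B, I) = -7 + B (C(B, I) = -7 + 1*B = -7 + B)
K(X, v) = -7 + X + v (K(X, v) = X + (-7 + v) = -7 + X + v)
K(18, 6) - 1*(-481) = (-7 + 18 + 6) - 1*(-481) = 17 + 481 = 498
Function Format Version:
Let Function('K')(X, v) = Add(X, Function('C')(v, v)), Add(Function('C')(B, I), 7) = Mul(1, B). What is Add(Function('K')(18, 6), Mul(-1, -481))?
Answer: 498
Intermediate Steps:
Function('C')(B, I) = Add(-7, B) (Function('C')(B, I) = Add(-7, Mul(1, B)) = Add(-7, B))
Function('K')(X, v) = Add(-7, X, v) (Function('K')(X, v) = Add(X, Add(-7, v)) = Add(-7, X, v))
Add(Function('K')(18, 6), Mul(-1, -481)) = Add(Add(-7, 18, 6), Mul(-1, -481)) = Add(17, 481) = 498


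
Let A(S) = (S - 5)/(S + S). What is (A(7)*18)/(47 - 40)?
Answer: 18/49 ≈ 0.36735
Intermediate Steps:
A(S) = (-5 + S)/(2*S) (A(S) = (-5 + S)/((2*S)) = (-5 + S)*(1/(2*S)) = (-5 + S)/(2*S))
(A(7)*18)/(47 - 40) = (((½)*(-5 + 7)/7)*18)/(47 - 40) = (((½)*(⅐)*2)*18)/7 = ((⅐)*18)*(⅐) = (18/7)*(⅐) = 18/49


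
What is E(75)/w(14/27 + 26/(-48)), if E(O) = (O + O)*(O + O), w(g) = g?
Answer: -972000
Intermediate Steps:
E(O) = 4*O² (E(O) = (2*O)*(2*O) = 4*O²)
E(75)/w(14/27 + 26/(-48)) = (4*75²)/(14/27 + 26/(-48)) = (4*5625)/(14*(1/27) + 26*(-1/48)) = 22500/(14/27 - 13/24) = 22500/(-5/216) = 22500*(-216/5) = -972000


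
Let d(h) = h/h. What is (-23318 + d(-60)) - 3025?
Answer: -26342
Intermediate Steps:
d(h) = 1
(-23318 + d(-60)) - 3025 = (-23318 + 1) - 3025 = -23317 - 3025 = -26342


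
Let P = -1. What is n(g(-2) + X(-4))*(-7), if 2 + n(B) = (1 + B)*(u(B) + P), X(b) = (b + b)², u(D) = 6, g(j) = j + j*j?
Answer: -2331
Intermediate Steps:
g(j) = j + j²
X(b) = 4*b² (X(b) = (2*b)² = 4*b²)
n(B) = 3 + 5*B (n(B) = -2 + (1 + B)*(6 - 1) = -2 + (1 + B)*5 = -2 + (5 + 5*B) = 3 + 5*B)
n(g(-2) + X(-4))*(-7) = (3 + 5*(-2*(1 - 2) + 4*(-4)²))*(-7) = (3 + 5*(-2*(-1) + 4*16))*(-7) = (3 + 5*(2 + 64))*(-7) = (3 + 5*66)*(-7) = (3 + 330)*(-7) = 333*(-7) = -2331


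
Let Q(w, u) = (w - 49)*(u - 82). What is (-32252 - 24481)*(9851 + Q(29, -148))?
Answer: -819848583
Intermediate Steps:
Q(w, u) = (-82 + u)*(-49 + w) (Q(w, u) = (-49 + w)*(-82 + u) = (-82 + u)*(-49 + w))
(-32252 - 24481)*(9851 + Q(29, -148)) = (-32252 - 24481)*(9851 + (4018 - 82*29 - 49*(-148) - 148*29)) = -56733*(9851 + (4018 - 2378 + 7252 - 4292)) = -56733*(9851 + 4600) = -56733*14451 = -819848583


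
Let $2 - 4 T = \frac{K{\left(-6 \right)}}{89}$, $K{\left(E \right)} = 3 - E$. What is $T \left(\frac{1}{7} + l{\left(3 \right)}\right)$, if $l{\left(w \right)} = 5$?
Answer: $\frac{1521}{623} \approx 2.4414$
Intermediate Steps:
$T = \frac{169}{356}$ ($T = \frac{1}{2} - \frac{\left(3 - -6\right) \frac{1}{89}}{4} = \frac{1}{2} - \frac{\left(3 + 6\right) \frac{1}{89}}{4} = \frac{1}{2} - \frac{9 \cdot \frac{1}{89}}{4} = \frac{1}{2} - \frac{9}{356} = \frac{169}{356} \approx 0.47472$)
$T \left(\frac{1}{7} + l{\left(3 \right)}\right) = \frac{169 \left(\frac{1}{7} + 5\right)}{356} = \frac{169}{356} \cdot \frac{36}{7} = \frac{1521}{623}$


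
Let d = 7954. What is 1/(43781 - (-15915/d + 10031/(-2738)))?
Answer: 5444513/238397064114 ≈ 2.2838e-5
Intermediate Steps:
1/(43781 - (-15915/d + 10031/(-2738))) = 1/(43781 - (-15915/7954 + 10031/(-2738))) = 1/(43781 - (-15915*1/7954 + 10031*(-1/2738))) = 1/(43781 - (-15915/7954 - 10031/2738)) = 1/(43781 - 1*(-30840461/5444513)) = 1/(43781 + 30840461/5444513) = 1/(238397064114/5444513) = 5444513/238397064114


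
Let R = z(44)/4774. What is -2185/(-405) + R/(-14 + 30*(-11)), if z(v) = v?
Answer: 16310507/3023244 ≈ 5.3950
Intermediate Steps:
R = 2/217 (R = 44/4774 = 44*(1/4774) = 2/217 ≈ 0.0092166)
-2185/(-405) + R/(-14 + 30*(-11)) = -2185/(-405) + 2/(217*(-14 + 30*(-11))) = -2185*(-1/405) + 2/(217*(-14 - 330)) = 437/81 + (2/217)/(-344) = 437/81 + (2/217)*(-1/344) = 437/81 - 1/37324 = 16310507/3023244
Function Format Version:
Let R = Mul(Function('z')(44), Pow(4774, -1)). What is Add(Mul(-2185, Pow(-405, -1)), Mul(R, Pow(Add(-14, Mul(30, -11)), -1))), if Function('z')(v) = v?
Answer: Rational(16310507, 3023244) ≈ 5.3950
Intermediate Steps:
R = Rational(2, 217) (R = Mul(44, Pow(4774, -1)) = Mul(44, Rational(1, 4774)) = Rational(2, 217) ≈ 0.0092166)
Add(Mul(-2185, Pow(-405, -1)), Mul(R, Pow(Add(-14, Mul(30, -11)), -1))) = Add(Mul(-2185, Pow(-405, -1)), Mul(Rational(2, 217), Pow(Add(-14, Mul(30, -11)), -1))) = Add(Mul(-2185, Rational(-1, 405)), Mul(Rational(2, 217), Pow(Add(-14, -330), -1))) = Add(Rational(437, 81), Mul(Rational(2, 217), Pow(-344, -1))) = Add(Rational(437, 81), Mul(Rational(2, 217), Rational(-1, 344))) = Add(Rational(437, 81), Rational(-1, 37324)) = Rational(16310507, 3023244)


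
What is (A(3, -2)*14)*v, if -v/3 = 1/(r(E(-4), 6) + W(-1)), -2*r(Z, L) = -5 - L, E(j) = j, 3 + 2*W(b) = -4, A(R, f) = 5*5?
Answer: -525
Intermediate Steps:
A(R, f) = 25
W(b) = -7/2 (W(b) = -3/2 + (1/2)*(-4) = -3/2 - 2 = -7/2)
r(Z, L) = 5/2 + L/2 (r(Z, L) = -(-5 - L)/2 = 5/2 + L/2)
v = -3/2 (v = -3/((5/2 + (1/2)*6) - 7/2) = -3/((5/2 + 3) - 7/2) = -3/(11/2 - 7/2) = -3/2 ≈ -1.5000)
(A(3, -2)*14)*v = (25*14)*(-3/2) = 350*(-3/2) = -525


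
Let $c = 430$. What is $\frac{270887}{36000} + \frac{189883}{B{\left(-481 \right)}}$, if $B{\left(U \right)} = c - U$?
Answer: $\frac{7082566057}{32796000} \approx 215.96$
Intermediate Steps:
$B{\left(U \right)} = 430 - U$
$\frac{270887}{36000} + \frac{189883}{B{\left(-481 \right)}} = \frac{270887}{36000} + \frac{189883}{430 - -481} = 270887 \cdot \frac{1}{36000} + \frac{189883}{430 + 481} = \frac{270887}{36000} + \frac{189883}{911} = \frac{7082566057}{32796000}$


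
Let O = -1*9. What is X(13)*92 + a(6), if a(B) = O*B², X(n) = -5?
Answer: -784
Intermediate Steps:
O = -9
a(B) = -9*B²
X(13)*92 + a(6) = -5*92 - 9*6² = -460 - 9*36 = -460 - 324 = -784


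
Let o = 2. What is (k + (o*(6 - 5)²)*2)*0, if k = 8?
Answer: 0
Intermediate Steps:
(k + (o*(6 - 5)²)*2)*0 = (8 + (2*(6 - 5)²)*2)*0 = (8 + (2*1²)*2)*0 = (8 + (2*1)*2)*0 = (8 + 2*2)*0 = (8 + 4)*0 = 12*0 = 0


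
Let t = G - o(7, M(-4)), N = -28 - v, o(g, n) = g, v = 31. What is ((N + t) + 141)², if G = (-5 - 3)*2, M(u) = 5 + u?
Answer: 3481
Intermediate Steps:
G = -16 (G = -8*2 = -16)
N = -59 (N = -28 - 1*31 = -28 - 31 = -59)
t = -23 (t = -16 - 1*7 = -16 - 7 = -23)
((N + t) + 141)² = ((-59 - 23) + 141)² = (-82 + 141)² = 59² = 3481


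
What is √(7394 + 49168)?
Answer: √56562 ≈ 237.83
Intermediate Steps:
√(7394 + 49168) = √56562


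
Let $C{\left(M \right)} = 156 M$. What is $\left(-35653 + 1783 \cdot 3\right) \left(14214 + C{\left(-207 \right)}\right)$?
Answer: $547835712$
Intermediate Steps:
$\left(-35653 + 1783 \cdot 3\right) \left(14214 + C{\left(-207 \right)}\right) = \left(-35653 + 1783 \cdot 3\right) \left(14214 + 156 \left(-207\right)\right) = \left(-35653 + 5349\right) \left(14214 - 32292\right) = \left(-30304\right) \left(-18078\right) = 547835712$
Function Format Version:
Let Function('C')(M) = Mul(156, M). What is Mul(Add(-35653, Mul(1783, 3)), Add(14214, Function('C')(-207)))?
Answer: 547835712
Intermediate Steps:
Mul(Add(-35653, Mul(1783, 3)), Add(14214, Function('C')(-207))) = Mul(Add(-35653, Mul(1783, 3)), Add(14214, Mul(156, -207))) = Mul(Add(-35653, 5349), Add(14214, -32292)) = Mul(-30304, -18078) = 547835712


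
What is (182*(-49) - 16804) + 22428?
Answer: -3294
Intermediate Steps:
(182*(-49) - 16804) + 22428 = (-8918 - 16804) + 22428 = -25722 + 22428 = -3294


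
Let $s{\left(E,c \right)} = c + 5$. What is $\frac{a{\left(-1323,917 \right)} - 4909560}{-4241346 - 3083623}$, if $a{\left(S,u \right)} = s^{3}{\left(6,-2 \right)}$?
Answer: $\frac{4909533}{7324969} \approx 0.67025$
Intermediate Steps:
$s{\left(E,c \right)} = 5 + c$
$a{\left(S,u \right)} = 27$ ($a{\left(S,u \right)} = \left(5 - 2\right)^{3} = 3^{3} = 27$)
$\frac{a{\left(-1323,917 \right)} - 4909560}{-4241346 - 3083623} = \frac{27 - 4909560}{-4241346 - 3083623} = - \frac{4909533}{-7324969} = \left(-4909533\right) \left(- \frac{1}{7324969}\right) = \frac{4909533}{7324969}$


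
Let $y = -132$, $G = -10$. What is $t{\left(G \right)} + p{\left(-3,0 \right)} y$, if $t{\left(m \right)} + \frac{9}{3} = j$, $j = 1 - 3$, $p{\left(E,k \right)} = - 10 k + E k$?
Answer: $-5$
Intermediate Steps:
$j = -2$
$t{\left(m \right)} = -5$ ($t{\left(m \right)} = -3 - 2 = -5$)
$t{\left(G \right)} + p{\left(-3,0 \right)} y = -5 + 0 \left(-10 - 3\right) \left(-132\right) = -5 + 0 \left(-13\right) \left(-132\right) = -5 + 0 \left(-132\right) = -5 + 0 = -5$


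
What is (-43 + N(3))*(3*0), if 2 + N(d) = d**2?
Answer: 0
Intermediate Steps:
N(d) = -2 + d**2
(-43 + N(3))*(3*0) = (-43 + (-2 + 3**2))*(3*0) = (-43 + (-2 + 9))*0 = (-43 + 7)*0 = -36*0 = 0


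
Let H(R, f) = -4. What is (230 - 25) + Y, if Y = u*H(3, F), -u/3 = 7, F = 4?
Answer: 289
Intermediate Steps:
u = -21 (u = -3*7 = -21)
Y = 84 (Y = -21*(-4) = 84)
(230 - 25) + Y = (230 - 25) + 84 = 205 + 84 = 289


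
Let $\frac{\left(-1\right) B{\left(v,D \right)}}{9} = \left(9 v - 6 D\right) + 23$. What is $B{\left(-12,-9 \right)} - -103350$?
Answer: $103629$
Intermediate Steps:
$B{\left(v,D \right)} = -207 - 81 v + 54 D$ ($B{\left(v,D \right)} = - 9 \left(\left(9 v - 6 D\right) + 23\right) = - 9 \left(\left(- 6 D + 9 v\right) + 23\right) = - 9 \left(23 - 6 D + 9 v\right) = -207 - 81 v + 54 D$)
$B{\left(-12,-9 \right)} - -103350 = \left(-207 - -972 + 54 \left(-9\right)\right) - -103350 = \left(-207 + 972 - 486\right) + 103350 = 279 + 103350 = 103629$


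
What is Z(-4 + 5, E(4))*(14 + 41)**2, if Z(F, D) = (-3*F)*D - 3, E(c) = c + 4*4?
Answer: -190575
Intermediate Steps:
E(c) = 16 + c (E(c) = c + 16 = 16 + c)
Z(F, D) = -3 - 3*D*F (Z(F, D) = -3*D*F - 3 = -3 - 3*D*F)
Z(-4 + 5, E(4))*(14 + 41)**2 = (-3 - 3*(16 + 4)*(-4 + 5))*(14 + 41)**2 = (-3 - 3*20*1)*55**2 = (-3 - 60)*3025 = -63*3025 = -190575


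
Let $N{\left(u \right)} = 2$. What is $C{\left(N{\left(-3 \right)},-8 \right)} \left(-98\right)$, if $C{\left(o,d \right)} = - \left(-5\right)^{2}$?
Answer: $2450$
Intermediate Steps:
$C{\left(o,d \right)} = -25$ ($C{\left(o,d \right)} = \left(-1\right) 25 = -25$)
$C{\left(N{\left(-3 \right)},-8 \right)} \left(-98\right) = \left(-25\right) \left(-98\right) = 2450$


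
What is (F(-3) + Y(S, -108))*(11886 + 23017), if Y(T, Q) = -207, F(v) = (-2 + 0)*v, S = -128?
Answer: -7015503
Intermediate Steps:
F(v) = -2*v
(F(-3) + Y(S, -108))*(11886 + 23017) = (-2*(-3) - 207)*(11886 + 23017) = (6 - 207)*34903 = -201*34903 = -7015503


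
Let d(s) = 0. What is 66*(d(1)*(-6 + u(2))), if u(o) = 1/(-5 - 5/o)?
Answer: 0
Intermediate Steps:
66*(d(1)*(-6 + u(2))) = 66*(0*(-6 - 1*2/(5 + 5*2))) = 66*(0*(-6 - 1*2/(5 + 10))) = 66*(0*(-6 - 1*2/15)) = 66*(0*(-6 - 1*2*1/15)) = 66*(0*(-6 - 2/15)) = 66*(0*(-92/15)) = 66*0 = 0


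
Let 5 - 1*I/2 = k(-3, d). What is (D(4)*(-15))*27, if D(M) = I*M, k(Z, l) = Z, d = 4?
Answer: -25920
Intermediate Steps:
I = 16 (I = 10 - 2*(-3) = 10 + 6 = 16)
D(M) = 16*M
(D(4)*(-15))*27 = ((16*4)*(-15))*27 = (64*(-15))*27 = -960*27 = -25920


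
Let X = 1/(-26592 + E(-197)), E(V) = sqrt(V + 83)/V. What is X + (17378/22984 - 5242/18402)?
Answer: 227883516297432258359/483630692072668827180 + 197*I*sqrt(114)/27443181413490 ≈ 0.47119 + 7.6645e-11*I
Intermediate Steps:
E(V) = sqrt(83 + V)/V
X = 1/(-26592 - I*sqrt(114)/197) (X = 1/(-26592 + sqrt(83 - 197)/(-197)) = 1/(-26592 - I*sqrt(114)/197) ≈ -3.7605e-5 + 8.0e-11*I)
X + (17378/22984 - 5242/18402) = (-172001488/4573863568915 + 197*I*sqrt(114)/27443181413490) + (17378/22984 - 5242/18402) = (-172001488/4573863568915 + 197*I*sqrt(114)/27443181413490) + (17378*(1/22984) - 5242*1/18402) = (-172001488/4573863568915 + 197*I*sqrt(114)/27443181413490) + (8689/11492 - 2621/9201) = (-172001488/4573863568915 + 197*I*sqrt(114)/27443181413490) + 49826957/105737892 = 227883516297432258359/483630692072668827180 + 197*I*sqrt(114)/27443181413490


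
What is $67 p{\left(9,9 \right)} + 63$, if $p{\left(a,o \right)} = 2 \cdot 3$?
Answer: $465$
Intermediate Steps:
$p{\left(a,o \right)} = 6$
$67 p{\left(9,9 \right)} + 63 = 67 \cdot 6 + 63 = 402 + 63 = 465$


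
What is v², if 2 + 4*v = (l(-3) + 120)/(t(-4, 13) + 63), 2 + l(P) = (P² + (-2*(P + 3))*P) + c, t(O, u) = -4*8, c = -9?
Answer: 196/961 ≈ 0.20395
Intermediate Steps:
t(O, u) = -32
l(P) = -11 + P² + P*(-6 - 2*P) (l(P) = -2 + ((P² + (-2*(P + 3))*P) - 9) = -2 + ((P² + (-2*(3 + P))*P) - 9) = -2 + ((P² + (-6 - 2*P)*P) - 9) = -2 + ((P² + P*(-6 - 2*P)) - 9) = -2 + (-9 + P² + P*(-6 - 2*P)) = -11 + P² + P*(-6 - 2*P))
v = 14/31 (v = -½ + (((-11 - 1*(-3)² - 6*(-3)) + 120)/(-32 + 63))/4 = -½ + (((-11 - 1*9 + 18) + 120)/31)/4 = -½ + (((-11 - 9 + 18) + 120)*(1/31))/4 = -½ + ((-2 + 120)*(1/31))/4 = -½ + (118*(1/31))/4 = -½ + (¼)*(118/31) = -½ + 59/62 = 14/31 ≈ 0.45161)
v² = (14/31)² = 196/961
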